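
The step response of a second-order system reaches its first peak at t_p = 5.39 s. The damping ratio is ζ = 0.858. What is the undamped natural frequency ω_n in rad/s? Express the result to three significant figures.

ω_n ≈ 1.13 rad/s

Peak time t_p = π/ω_d, so ω_d = π/t_p = π/5.39 = 0.583 rad/s.
ω_n = ω_d/√(1−ζ²) = 0.583/√0.264 = 1.13 rad/s.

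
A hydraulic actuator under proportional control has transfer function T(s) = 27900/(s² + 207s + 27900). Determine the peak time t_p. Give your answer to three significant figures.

t_p ≈ 0.0240 s

Matching coefficients with s² + 2ζω_n s + ω_n² gives ω_n² = 27900 ⇒ ω_n = 167 rad/s, and ζ = 207/(2ω_n) = 0.620.
ω_d = ω_n√(1−ζ²) = 131 rad/s. Then t_p = π/ω_d = 0.0240 s.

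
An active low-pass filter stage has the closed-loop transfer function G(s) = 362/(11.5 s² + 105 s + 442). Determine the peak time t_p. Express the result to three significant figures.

t_p ≈ 0.749 s

Dividing through by 11.5: denominator becomes s² + 9.130 s + 38.43.
So ω_n = √38.43 = 6.20 rad/s and ζ = 9.130/(2·6.20) = 0.736.
ω_d = ω_n√(1−ζ²) = 4.19 rad/s. t_p = π/ω_d = 0.749 s.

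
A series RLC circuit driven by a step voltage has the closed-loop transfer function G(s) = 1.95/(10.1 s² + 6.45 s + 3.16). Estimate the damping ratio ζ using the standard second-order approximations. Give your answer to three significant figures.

Dividing through by 10.1: denominator becomes s² + 0.6386 s + 0.3129.
So ω_n = √0.3129 = 0.559 rad/s and ζ = 0.6386/(2·0.559) = 0.571.

ζ ≈ 0.571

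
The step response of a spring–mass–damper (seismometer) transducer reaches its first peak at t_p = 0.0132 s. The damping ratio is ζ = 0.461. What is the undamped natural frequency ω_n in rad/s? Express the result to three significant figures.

Peak time t_p = π/ω_d, so ω_d = π/t_p = π/0.0132 = 238 rad/s.
ω_n = ω_d/√(1−ζ²) = 238/√0.787 = 268 rad/s.

ω_n ≈ 268 rad/s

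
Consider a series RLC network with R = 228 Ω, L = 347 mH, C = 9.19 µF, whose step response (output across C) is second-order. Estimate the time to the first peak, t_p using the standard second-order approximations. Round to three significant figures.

For a series RLC circuit (capacitor voltage as output), ω_n = 1/√(LC) = 1/√(347 mH · 9.19 µF) = 560 rad/s.
ζ = (R/2)·√(C/L) = (228/2)·√(9.19 µF/347 mH) = 0.587.
ω_d = 560·√(1 − 0.587²) = 453 rad/s. t_p = π/ω_d = 0.00693 s.

t_p ≈ 0.00693 s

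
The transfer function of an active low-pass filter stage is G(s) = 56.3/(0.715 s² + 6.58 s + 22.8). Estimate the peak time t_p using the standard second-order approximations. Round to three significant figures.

t_p ≈ 0.960 s

Dividing through by 0.715: denominator becomes s² + 9.203 s + 31.89.
So ω_n = √31.89 = 5.65 rad/s and ζ = 9.203/(2·5.65) = 0.815.
The damped frequency ω_d = ω_n√(1−ζ²) = 3.27 rad/s. t_p = π/ω_d = 0.960 s.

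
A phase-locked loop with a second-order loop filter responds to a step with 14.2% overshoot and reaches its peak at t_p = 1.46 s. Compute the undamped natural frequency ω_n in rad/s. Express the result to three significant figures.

ω_n ≈ 2.53 rad/s

From the overshoot, ζ = −ln(OS)/√(π²+ln²(OS)) = 0.528.
t_p = π/ω_d ⇒ ω_d = 2.15 rad/s; then ω_n = ω_d/√(1−ζ²) = 2.53 rad/s.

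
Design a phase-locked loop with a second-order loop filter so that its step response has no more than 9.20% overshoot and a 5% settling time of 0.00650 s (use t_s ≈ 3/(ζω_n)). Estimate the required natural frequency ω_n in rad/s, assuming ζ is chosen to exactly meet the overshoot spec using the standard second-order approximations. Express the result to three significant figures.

From %OS = 100·exp(−πζ/√(1−ζ²)), invert to get ζ = −ln(OS)/√(π² + ln²(OS)) with OS = 0.0920.
−ln 0.0920 = 2.386, so ζ = 2.386/√(π² + 5.693) = 0.605.
Then ω_n = 3/(ζ t_s) = 3/(0.605 × 0.00650) = 763 rad/s.

ω_n ≈ 763 rad/s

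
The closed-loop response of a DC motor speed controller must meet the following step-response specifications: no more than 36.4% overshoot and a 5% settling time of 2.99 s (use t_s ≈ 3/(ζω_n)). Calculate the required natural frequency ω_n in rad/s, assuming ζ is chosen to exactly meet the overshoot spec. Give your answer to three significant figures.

ω_n ≈ 3.28 rad/s

ζ = −ln(OS)/√(π² + (ln OS)²). With OS = 0.364, ln OS = −1.011 and ζ = 1.011/3.300 = 0.306.
From t_s ≈ 3/(ζω_n): ω_n = 3/(ζ·t_s) = 3/(0.306·2.99) = 3.28 rad/s.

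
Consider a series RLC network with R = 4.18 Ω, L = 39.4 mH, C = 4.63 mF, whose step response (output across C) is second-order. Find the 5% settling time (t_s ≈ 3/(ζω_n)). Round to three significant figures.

t_s ≈ 0.0566 s

For a series RLC circuit (capacitor voltage as output), ω_n = 1/√(LC) = 1/√(39.4 mH · 4.63 mF) = 74.0 rad/s.
ζ = (R/2)·√(C/L) = (4.18/2)·√(4.63 mF/39.4 mH) = 0.716.
t_s ≈ 3/(ζω_n) = 0.0566 s.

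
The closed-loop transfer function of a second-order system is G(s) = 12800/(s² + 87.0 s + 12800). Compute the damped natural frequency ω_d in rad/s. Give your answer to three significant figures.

ω_d ≈ 104 rad/s

ω_n = √12800 = 113 rad/s; ζ = 87.0/(2·113) = 0.384.
ω_d = 113·√(1 − 0.384²) = 104 rad/s.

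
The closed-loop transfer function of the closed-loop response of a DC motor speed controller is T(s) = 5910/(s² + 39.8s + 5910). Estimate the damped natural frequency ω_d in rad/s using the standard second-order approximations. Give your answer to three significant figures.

ω_n = √5910 = 76.9 rad/s; ζ = 39.8/(2·76.9) = 0.259.
ω_d = 76.9·√(1 − 0.259²) = 74.3 rad/s.

ω_d ≈ 74.3 rad/s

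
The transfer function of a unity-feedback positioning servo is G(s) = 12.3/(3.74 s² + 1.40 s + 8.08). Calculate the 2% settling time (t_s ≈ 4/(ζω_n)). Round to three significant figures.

t_s ≈ 21.4 s

Dividing through by 3.74: denominator becomes s² + 0.3743 s + 2.160.
So ω_n = √2.160 = 1.47 rad/s and ζ = 0.3743/(2·1.47) = 0.127.
t_s ≈ 4/(ζω_n) = 21.4 s.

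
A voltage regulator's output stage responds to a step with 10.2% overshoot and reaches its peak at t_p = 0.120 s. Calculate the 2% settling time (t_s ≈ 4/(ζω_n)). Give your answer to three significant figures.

t_s ≈ 0.210 s

ζ from %OS: ζ = |ln 0.102|/√(π²+ln²0.102) = 0.588.
t_p = π/ω_d ⇒ ω_d = 26.2 rad/s; then ω_n = ω_d/√(1−ζ²) = 32.4 rad/s.
t_s ≈ 4/(ζω_n) = 4/(0.588·32.4) = 0.210 s.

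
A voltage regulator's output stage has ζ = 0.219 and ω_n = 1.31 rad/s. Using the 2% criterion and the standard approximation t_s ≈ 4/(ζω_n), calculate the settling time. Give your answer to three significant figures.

t_s ≈ 13.9 s

t_s ≈ 4/(ζω_n) = 4/(0.219 × 1.31) = 13.9 s.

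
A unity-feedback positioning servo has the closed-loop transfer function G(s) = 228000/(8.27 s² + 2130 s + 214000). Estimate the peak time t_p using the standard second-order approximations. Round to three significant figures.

t_p ≈ 0.0326 s

Dividing through by 8.27: denominator becomes s² + 257.6 s + 25880.
So ω_n = √25880 = 161 rad/s and ζ = 257.6/(2·161) = 0.801.
ω_d = 161·√(1 − 0.801²) = 96.4 rad/s. t_p = π/ω_d = 0.0326 s.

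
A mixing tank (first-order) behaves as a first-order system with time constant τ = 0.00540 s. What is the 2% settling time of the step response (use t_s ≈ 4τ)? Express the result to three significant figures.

t_s ≈ 4τ = 0.0216 s.

t_s ≈ 0.0216 s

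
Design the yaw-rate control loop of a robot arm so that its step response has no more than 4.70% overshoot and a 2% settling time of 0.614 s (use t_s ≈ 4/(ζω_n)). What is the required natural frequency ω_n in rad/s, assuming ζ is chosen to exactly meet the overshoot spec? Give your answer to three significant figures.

Inverting the overshoot relation: ζ = |ln 0.0470|/√(π² + ln²0.0470) = 0.697.
Then ω_n = 4/(ζ t_s) = 4/(0.697 × 0.614) = 9.34 rad/s.

ω_n ≈ 9.34 rad/s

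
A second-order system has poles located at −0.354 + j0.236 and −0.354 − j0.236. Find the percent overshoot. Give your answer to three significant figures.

The poles are at −σ ± jω_d with σ = 0.354 and ω_d = 0.236, so ω_n = √(σ²+ω_d²) = 0.425 rad/s and ζ = σ/ω_n = 0.832.
%OS = 100 e^{−πζ/√(1−ζ²)} with ζ = 0.832 gives 0.898%.

%OS ≈ 0.898%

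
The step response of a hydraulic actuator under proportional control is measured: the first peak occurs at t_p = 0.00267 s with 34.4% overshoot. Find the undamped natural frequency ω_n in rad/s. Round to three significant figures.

The overshoot fixes ζ = −ln(OS)/√(π²+ln²(OS)) = 0.322.
t_p = π/ω_d ⇒ ω_d = 1180 rad/s; then ω_n = ω_d/√(1−ζ²) = 1240 rad/s.

ω_n ≈ 1240 rad/s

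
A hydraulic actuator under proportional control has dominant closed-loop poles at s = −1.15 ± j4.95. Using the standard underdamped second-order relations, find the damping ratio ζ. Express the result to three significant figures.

ζ ≈ 0.226

|pole| = ω_n = √(1.15² + 4.95²) = 5.08 rad/s; ζ = cos θ = σ/ω_n = 0.226.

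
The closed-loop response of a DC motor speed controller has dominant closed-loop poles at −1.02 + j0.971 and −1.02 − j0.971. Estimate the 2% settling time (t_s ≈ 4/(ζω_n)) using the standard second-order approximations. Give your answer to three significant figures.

t_s ≈ 3.92 s

For poles at −σ ± jω_d, ζω_n = σ = 1.02, so t_s ≈ 4/σ = 3.92 s.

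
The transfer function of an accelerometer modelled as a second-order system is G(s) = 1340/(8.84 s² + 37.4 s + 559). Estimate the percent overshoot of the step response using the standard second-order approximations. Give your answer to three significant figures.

%OS ≈ 42.0%

Dividing through by 8.84: denominator becomes s² + 4.231 s + 63.24.
So ω_n = √63.24 = 7.95 rad/s and ζ = 4.231/(2·7.95) = 0.266.
Overshoot: exp(−π·0.266/√(1−0.266²)) = 0.420, i.e. 42.0%.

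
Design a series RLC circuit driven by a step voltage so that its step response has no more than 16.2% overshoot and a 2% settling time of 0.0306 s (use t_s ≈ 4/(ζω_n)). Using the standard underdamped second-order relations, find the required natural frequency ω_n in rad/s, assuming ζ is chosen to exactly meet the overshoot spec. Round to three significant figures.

Inverting the overshoot relation: ζ = |ln 0.162|/√(π² + ln²0.162) = 0.501.
From t_s ≈ 4/(ζω_n): ω_n = 4/(ζ·t_s) = 4/(0.501·0.0306) = 261 rad/s.

ω_n ≈ 261 rad/s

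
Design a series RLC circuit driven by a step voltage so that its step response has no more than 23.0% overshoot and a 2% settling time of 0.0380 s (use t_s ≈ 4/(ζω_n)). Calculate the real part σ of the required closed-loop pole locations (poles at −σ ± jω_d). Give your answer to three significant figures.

σ ≈ 105

The settling-time spec alone fixes σ = ζω_n = 4/t_s = 4/0.0380 = 105.
(Overshoot then fixes ζ = 0.424 and hence ω_d = σ·√(1−ζ²)/ζ = 225 rad/s.)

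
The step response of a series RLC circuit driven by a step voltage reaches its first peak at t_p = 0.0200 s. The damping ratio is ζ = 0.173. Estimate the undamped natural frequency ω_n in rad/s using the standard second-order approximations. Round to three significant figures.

Peak time t_p = π/ω_d, so ω_d = π/t_p = π/0.0200 = 157 rad/s.
ω_n = ω_d/√(1−ζ²) = 157/√0.970 = 159 rad/s.

ω_n ≈ 159 rad/s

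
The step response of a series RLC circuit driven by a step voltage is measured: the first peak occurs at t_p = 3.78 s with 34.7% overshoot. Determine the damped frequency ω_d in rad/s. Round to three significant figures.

ω_d ≈ 0.831 rad/s

t_p = π/ω_d, so ω_d = π/3.78 = 0.831 rad/s.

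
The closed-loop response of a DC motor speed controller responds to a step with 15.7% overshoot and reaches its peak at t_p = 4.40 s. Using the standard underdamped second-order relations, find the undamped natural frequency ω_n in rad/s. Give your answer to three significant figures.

ω_n ≈ 0.829 rad/s

ζ from %OS: ζ = |ln 0.157|/√(π²+ln²0.157) = 0.508.
t_p = π/ω_d ⇒ ω_d = 0.714 rad/s; then ω_n = ω_d/√(1−ζ²) = 0.829 rad/s.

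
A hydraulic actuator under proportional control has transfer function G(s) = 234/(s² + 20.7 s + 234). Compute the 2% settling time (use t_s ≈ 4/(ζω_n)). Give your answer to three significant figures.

ω_n = √234 = 15.3 rad/s; ζ = 20.7/(2·15.3) = 0.677.
t_s ≈ 4/(ζω_n) = 4/(0.677·15.3) = 0.386 s.

t_s ≈ 0.386 s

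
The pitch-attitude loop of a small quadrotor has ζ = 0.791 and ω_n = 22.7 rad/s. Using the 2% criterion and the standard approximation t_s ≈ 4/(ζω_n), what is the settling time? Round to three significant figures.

t_s ≈ 4/(ζω_n) = 4/(0.791 × 22.7) = 0.223 s.

t_s ≈ 0.223 s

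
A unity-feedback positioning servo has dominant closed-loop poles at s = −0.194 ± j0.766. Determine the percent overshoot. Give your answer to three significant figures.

%OS ≈ 45.1%

|pole| = ω_n = √(0.194² + 0.766²) = 0.790 rad/s; ζ = cos θ = σ/ω_n = 0.246.
Overshoot: exp(−π·0.246/√(1−0.246²)) = 0.451, i.e. 45.1%.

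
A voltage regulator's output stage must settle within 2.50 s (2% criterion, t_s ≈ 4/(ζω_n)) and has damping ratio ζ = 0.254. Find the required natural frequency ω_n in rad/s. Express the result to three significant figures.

ω_n ≈ 6.30 rad/s

Rearranging t_s ≈ 4/(ζω_n) gives ω_n = 4/(ζ·t_s) = 4/(0.254 × 2.50) = 6.30 rad/s.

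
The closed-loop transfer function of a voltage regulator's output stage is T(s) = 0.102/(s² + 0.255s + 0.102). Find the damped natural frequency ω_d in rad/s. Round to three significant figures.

Matching coefficients with s² + 2ζω_n s + ω_n² gives ω_n² = 0.102 ⇒ ω_n = 0.319 rad/s, and ζ = 0.255/(2ω_n) = 0.399.
ω_d = ω_n√(1−ζ²) = 0.293 rad/s.

ω_d ≈ 0.293 rad/s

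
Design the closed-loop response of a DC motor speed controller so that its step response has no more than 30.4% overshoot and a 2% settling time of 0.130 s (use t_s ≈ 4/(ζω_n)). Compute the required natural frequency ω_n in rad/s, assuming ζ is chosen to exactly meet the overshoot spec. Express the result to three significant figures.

From %OS = 100·exp(−πζ/√(1−ζ²)), invert to get ζ = −ln(OS)/√(π² + ln²(OS)) with OS = 0.304.
−ln 0.304 = 1.191, so ζ = 1.191/√(π² + 1.418) = 0.354.
From t_s ≈ 4/(ζω_n): ω_n = 4/(ζ·t_s) = 4/(0.354·0.130) = 86.8 rad/s.

ω_n ≈ 86.8 rad/s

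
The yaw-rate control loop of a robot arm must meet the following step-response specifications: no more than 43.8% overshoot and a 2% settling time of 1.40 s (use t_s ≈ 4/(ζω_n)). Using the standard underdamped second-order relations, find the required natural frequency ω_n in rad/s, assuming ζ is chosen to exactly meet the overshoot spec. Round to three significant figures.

From %OS = 100·exp(−πζ/√(1−ζ²)), invert to get ζ = −ln(OS)/√(π² + ln²(OS)) with OS = 0.438.
−ln 0.438 = 0.8255, so ζ = 0.8255/√(π² + 0.6815) = 0.254.
Then ω_n = 4/(ζ t_s) = 4/(0.254 × 1.40) = 11.2 rad/s.

ω_n ≈ 11.2 rad/s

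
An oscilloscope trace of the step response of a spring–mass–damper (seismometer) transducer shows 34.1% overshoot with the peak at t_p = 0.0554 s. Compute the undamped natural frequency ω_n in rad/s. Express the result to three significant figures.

ω_n ≈ 59.9 rad/s

From the overshoot, ζ = −ln(OS)/√(π²+ln²(OS)) = 0.324.
t_p = π/ω_d ⇒ ω_d = 56.7 rad/s; then ω_n = ω_d/√(1−ζ²) = 59.9 rad/s.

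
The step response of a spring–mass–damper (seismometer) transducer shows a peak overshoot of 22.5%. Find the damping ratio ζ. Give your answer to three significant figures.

Inverting the overshoot relation: ζ = |ln 0.225|/√(π² + ln²0.225) = 0.429.

ζ ≈ 0.429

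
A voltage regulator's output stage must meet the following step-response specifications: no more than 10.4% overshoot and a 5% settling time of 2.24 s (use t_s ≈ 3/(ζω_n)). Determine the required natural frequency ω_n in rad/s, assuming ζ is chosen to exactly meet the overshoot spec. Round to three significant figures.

ω_n ≈ 2.29 rad/s

From %OS = 100·exp(−πζ/√(1−ζ²)), invert to get ζ = −ln(OS)/√(π² + ln²(OS)) with OS = 0.104.
−ln 0.104 = 2.263, so ζ = 2.263/√(π² + 5.123) = 0.585.
From t_s ≈ 3/(ζω_n): ω_n = 3/(ζ·t_s) = 3/(0.585·2.24) = 2.29 rad/s.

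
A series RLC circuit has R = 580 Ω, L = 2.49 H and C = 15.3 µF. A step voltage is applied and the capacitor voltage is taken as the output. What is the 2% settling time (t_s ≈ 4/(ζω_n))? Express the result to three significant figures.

t_s ≈ 0.0343 s

For a series RLC circuit (capacitor voltage as output), ω_n = 1/√(LC) = 1/√(2.49 H · 15.3 µF) = 162 rad/s.
ζ = (R/2)·√(C/L) = (580/2)·√(15.3 µF/2.49 H) = 0.719.
t_s ≈ 4/(ζω_n) = 0.0343 s.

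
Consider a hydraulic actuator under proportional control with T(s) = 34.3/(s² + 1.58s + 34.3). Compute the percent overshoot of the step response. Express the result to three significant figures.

ω_n = √34.3 = 5.86 rad/s; ζ = 1.58/(2·5.86) = 0.135.
%OS = 100 e^{−πζ/√(1−ζ²)} with ζ = 0.135 gives 65.2%.

%OS ≈ 65.2%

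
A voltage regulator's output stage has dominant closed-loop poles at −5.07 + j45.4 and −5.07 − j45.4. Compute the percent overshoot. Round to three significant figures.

|pole| = ω_n = √(5.07² + 45.4²) = 45.7 rad/s; ζ = cos θ = σ/ω_n = 0.111.
%OS = 100·exp(−πζ/√(1−ζ²)) = 70.4%.

%OS ≈ 70.4%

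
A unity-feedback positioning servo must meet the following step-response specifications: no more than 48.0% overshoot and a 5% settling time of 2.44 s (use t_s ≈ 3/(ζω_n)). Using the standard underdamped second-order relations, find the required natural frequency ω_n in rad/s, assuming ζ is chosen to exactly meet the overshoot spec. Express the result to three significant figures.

ω_n ≈ 5.40 rad/s

ζ = −ln(OS)/√(π² + (ln OS)²). With OS = 0.480, ln OS = −0.7340 and ζ = 0.7340/3.226 = 0.228.
From t_s ≈ 3/(ζω_n): ω_n = 3/(ζ·t_s) = 3/(0.228·2.44) = 5.40 rad/s.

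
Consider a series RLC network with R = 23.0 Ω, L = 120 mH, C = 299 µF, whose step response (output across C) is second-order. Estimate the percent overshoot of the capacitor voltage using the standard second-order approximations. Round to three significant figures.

For a series RLC circuit (capacitor voltage as output), ω_n = 1/√(LC) = 1/√(120 mH · 299 µF) = 167 rad/s.
ζ = (R/2)·√(C/L) = (23.0/2)·√(299 µF/120 mH) = 0.574.
Overshoot: exp(−π·0.574/√(1−0.574²)) = 0.111, i.e. 11.1%.

%OS ≈ 11.1%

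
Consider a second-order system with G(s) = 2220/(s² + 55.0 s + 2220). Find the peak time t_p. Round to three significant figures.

t_p ≈ 0.0821 s

Comparing the denominator to s² + 2ζω_n s + ω_n²: ω_n = √2220 = 47.1 rad/s, and 2ζω_n = 55.0 so ζ = 55.0/(2·47.1) = 0.584.
ω_d = 47.1·√(1 − 0.584²) = 38.3 rad/s. Then t_p = π/ω_d = 0.0821 s.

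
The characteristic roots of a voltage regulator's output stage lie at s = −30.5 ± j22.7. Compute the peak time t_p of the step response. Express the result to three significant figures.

t_p ≈ 0.138 s

t_p = π/ω_d with ω_d = 22.7 (the imaginary part), so t_p = 0.138 s.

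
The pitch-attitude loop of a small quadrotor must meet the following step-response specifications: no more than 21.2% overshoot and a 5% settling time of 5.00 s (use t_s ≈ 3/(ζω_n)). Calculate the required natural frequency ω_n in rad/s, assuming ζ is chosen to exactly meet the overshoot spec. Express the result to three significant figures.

ω_n ≈ 1.36 rad/s

From %OS = 100·exp(−πζ/√(1−ζ²)), invert to get ζ = −ln(OS)/√(π² + ln²(OS)) with OS = 0.212.
−ln 0.212 = 1.551, so ζ = 1.551/√(π² + 2.406) = 0.443.
Then ω_n = 3/(ζ t_s) = 3/(0.443 × 5.00) = 1.36 rad/s.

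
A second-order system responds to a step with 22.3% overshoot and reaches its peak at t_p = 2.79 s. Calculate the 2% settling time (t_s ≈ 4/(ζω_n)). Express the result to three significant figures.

From the overshoot, ζ = −ln(OS)/√(π²+ln²(OS)) = 0.431.
t_p = π/ω_d ⇒ ω_d = 1.13 rad/s; then ω_n = ω_d/√(1−ζ²) = 1.25 rad/s.
t_s ≈ 4/(ζω_n) = 4/(0.431·1.25) = 7.44 s.

t_s ≈ 7.44 s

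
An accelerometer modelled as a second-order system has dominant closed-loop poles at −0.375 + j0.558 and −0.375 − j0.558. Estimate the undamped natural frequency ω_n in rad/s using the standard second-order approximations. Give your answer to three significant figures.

The poles are at −σ ± jω_d with σ = 0.375 and ω_d = 0.558, so ω_n = √(σ²+ω_d²) = 0.672 rad/s and ζ = σ/ω_n = 0.558.

ω_n ≈ 0.672 rad/s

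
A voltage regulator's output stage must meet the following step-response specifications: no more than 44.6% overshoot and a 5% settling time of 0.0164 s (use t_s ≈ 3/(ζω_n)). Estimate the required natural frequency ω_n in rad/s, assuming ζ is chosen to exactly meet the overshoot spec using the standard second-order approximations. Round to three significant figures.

ω_n ≈ 735 rad/s

ζ = −ln(OS)/√(π² + (ln OS)²). With OS = 0.446, ln OS = −0.8074 and ζ = 0.8074/3.244 = 0.249.
Then ω_n = 3/(ζ t_s) = 3/(0.249 × 0.0164) = 735 rad/s.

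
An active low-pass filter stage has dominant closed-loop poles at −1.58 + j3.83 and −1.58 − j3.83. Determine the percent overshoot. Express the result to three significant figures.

|pole| = ω_n = √(1.58² + 3.83²) = 4.14 rad/s; ζ = cos θ = σ/ω_n = 0.381.
Overshoot: exp(−π·0.381/√(1−0.381²)) = 0.274, i.e. 27.4%.

%OS ≈ 27.4%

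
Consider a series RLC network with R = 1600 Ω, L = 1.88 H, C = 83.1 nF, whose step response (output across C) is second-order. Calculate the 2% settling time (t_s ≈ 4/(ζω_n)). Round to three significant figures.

For a series RLC circuit (capacitor voltage as output), ω_n = 1/√(LC) = 1/√(1.88 H · 83.1 nF) = 2530 rad/s.
ζ = (R/2)·√(C/L) = (1600/2)·√(83.1 nF/1.88 H) = 0.168.
t_s ≈ 4/(ζω_n) = 0.00940 s.

t_s ≈ 0.00940 s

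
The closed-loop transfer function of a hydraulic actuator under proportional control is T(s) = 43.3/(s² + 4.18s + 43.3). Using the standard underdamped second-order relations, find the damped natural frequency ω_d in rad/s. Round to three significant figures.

ω_n = √43.3 = 6.58 rad/s; ζ = 4.18/(2·6.58) = 0.318.
ω_d = ω_n√(1−ζ²) = 6.24 rad/s.

ω_d ≈ 6.24 rad/s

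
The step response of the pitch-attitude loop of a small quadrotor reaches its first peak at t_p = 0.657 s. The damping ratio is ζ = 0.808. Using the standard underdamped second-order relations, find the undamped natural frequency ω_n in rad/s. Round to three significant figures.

ω_n ≈ 8.12 rad/s

Peak time t_p = π/ω_d, so ω_d = π/t_p = π/0.657 = 4.78 rad/s.
ω_n = ω_d/√(1−ζ²) = 4.78/√0.347 = 8.12 rad/s.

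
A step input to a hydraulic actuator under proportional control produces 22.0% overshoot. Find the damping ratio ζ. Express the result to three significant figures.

ζ ≈ 0.434

Inverting the overshoot relation: ζ = |ln 0.220|/√(π² + ln²0.220) = 0.434.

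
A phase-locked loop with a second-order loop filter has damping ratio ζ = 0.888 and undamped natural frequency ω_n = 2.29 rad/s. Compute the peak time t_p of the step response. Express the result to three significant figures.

t_p ≈ 2.98 s

The damped frequency is ω_d = ω_n√(1−ζ²) = 2.29·√(1−0.789) = 1.05 rad/s.
Peak time t_p = π/ω_d = π/1.05 = 2.98 s.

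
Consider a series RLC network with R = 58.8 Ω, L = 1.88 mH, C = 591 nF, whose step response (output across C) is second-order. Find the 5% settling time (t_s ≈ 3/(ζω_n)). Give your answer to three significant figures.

For a series RLC circuit (capacitor voltage as output), ω_n = 1/√(LC) = 1/√(1.88 mH · 591 nF) = 30000 rad/s.
ζ = (R/2)·√(C/L) = (58.8/2)·√(591 nF/1.88 mH) = 0.521.
t_s ≈ 3/(ζω_n) = 0.000192 s.

t_s ≈ 0.000192 s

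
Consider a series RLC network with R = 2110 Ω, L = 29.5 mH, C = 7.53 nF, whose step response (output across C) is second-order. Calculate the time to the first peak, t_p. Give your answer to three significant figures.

t_p ≈ 0.0000553 s

For a series RLC circuit (capacitor voltage as output), ω_n = 1/√(LC) = 1/√(29.5 mH · 7.53 nF) = 67100 rad/s.
ζ = (R/2)·√(C/L) = (2110/2)·√(7.53 nF/29.5 mH) = 0.533.
The damped frequency ω_d = ω_n√(1−ζ²) = 56800 rad/s. t_p = π/ω_d = 0.0000553 s.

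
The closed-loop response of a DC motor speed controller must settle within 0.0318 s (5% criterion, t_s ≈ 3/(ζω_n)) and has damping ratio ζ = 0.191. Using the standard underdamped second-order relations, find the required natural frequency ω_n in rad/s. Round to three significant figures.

ω_n ≈ 494 rad/s

Rearranging t_s ≈ 3/(ζω_n) gives ω_n = 3/(ζ·t_s) = 3/(0.191 × 0.0318) = 494 rad/s.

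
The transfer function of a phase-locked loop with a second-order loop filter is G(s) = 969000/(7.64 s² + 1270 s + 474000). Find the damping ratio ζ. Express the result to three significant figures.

Dividing through by 7.64: denominator becomes s² + 166.2 s + 62040.
So ω_n = √62040 = 249 rad/s and ζ = 166.2/(2·249) = 0.334.

ζ ≈ 0.334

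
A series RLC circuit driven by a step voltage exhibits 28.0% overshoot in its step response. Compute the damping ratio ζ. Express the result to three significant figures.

From %OS = 100·exp(−πζ/√(1−ζ²)), invert to get ζ = −ln(OS)/√(π² + ln²(OS)) with OS = 0.280.
−ln 0.280 = 1.273, so ζ = 1.273/√(π² + 1.620) = 0.376.

ζ ≈ 0.376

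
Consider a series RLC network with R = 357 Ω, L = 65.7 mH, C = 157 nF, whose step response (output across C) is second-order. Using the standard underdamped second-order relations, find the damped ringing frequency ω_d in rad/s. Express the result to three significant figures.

ω_d ≈ 9460 rad/s

For a series RLC circuit (capacitor voltage as output), ω_n = 1/√(LC) = 1/√(65.7 mH · 157 nF) = 9850 rad/s.
ζ = (R/2)·√(C/L) = (357/2)·√(157 nF/65.7 mH) = 0.276.
ω_d = ω_n√(1−ζ²) = 9460 rad/s.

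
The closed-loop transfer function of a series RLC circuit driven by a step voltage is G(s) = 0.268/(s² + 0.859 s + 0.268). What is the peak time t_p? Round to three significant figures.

ω_n = √0.268 = 0.518 rad/s; ζ = 0.859/(2·0.518) = 0.830.
ω_d = 0.518·√(1 − 0.830²) = 0.289 rad/s. Then t_p = π/ω_d = 10.9 s.

t_p ≈ 10.9 s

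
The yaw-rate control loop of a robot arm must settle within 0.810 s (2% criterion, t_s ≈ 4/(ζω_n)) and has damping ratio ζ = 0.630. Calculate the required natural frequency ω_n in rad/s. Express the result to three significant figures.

ω_n ≈ 7.84 rad/s

Rearranging t_s ≈ 4/(ζω_n) gives ω_n = 4/(ζ·t_s) = 4/(0.630 × 0.810) = 7.84 rad/s.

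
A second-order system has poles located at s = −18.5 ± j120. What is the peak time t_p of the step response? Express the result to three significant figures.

t_p = π/ω_d with ω_d = 120 (the imaginary part), so t_p = 0.0262 s.

t_p ≈ 0.0262 s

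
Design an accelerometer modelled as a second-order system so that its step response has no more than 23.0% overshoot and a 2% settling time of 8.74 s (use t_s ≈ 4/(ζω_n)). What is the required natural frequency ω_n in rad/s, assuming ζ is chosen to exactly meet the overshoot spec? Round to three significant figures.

ω_n ≈ 1.08 rad/s

From %OS = 100·exp(−πζ/√(1−ζ²)), invert to get ζ = −ln(OS)/√(π² + ln²(OS)) with OS = 0.230.
−ln 0.230 = 1.470, so ζ = 1.470/√(π² + 2.160) = 0.424.
Then ω_n = 4/(ζ t_s) = 4/(0.424 × 8.74) = 1.08 rad/s.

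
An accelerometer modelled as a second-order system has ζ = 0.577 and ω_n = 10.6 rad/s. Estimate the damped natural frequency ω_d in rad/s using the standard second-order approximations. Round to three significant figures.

ω_d ≈ 8.66 rad/s

ω_d = ω_n√(1−ζ²) = 10.6·√0.667 = 8.66 rad/s.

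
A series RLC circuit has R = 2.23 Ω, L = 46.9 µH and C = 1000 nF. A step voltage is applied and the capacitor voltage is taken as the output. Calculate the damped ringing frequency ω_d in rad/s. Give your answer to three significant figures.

ω_d ≈ 144000 rad/s

For a series RLC circuit (capacitor voltage as output), ω_n = 1/√(LC) = 1/√(46.9 µH · 1000 nF) = 146000 rad/s.
ζ = (R/2)·√(C/L) = (2.23/2)·√(1000 nF/46.9 µH) = 0.163.
The damped frequency ω_d = ω_n√(1−ζ²) = 144000 rad/s.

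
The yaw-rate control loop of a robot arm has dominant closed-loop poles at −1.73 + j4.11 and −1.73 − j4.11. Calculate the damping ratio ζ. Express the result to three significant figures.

ζ ≈ 0.388

|pole| = ω_n = √(1.73² + 4.11²) = 4.46 rad/s; ζ = cos θ = σ/ω_n = 0.388.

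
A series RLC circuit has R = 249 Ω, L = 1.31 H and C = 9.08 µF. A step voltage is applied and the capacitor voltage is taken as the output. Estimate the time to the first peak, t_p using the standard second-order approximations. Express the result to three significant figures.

For a series RLC circuit (capacitor voltage as output), ω_n = 1/√(LC) = 1/√(1.31 H · 9.08 µF) = 290 rad/s.
ζ = (R/2)·√(C/L) = (249/2)·√(9.08 µF/1.31 H) = 0.328.
ω_d = ω_n√(1−ζ²) = 274 rad/s. t_p = π/ω_d = 0.0115 s.

t_p ≈ 0.0115 s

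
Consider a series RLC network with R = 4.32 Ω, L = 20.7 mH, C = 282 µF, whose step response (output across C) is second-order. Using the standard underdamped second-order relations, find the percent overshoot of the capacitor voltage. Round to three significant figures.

For a series RLC circuit (capacitor voltage as output), ω_n = 1/√(LC) = 1/√(20.7 mH · 282 µF) = 414 rad/s.
ζ = (R/2)·√(C/L) = (4.32/2)·√(282 µF/20.7 mH) = 0.252.
%OS = 100 e^{−πζ/√(1−ζ²)} with ζ = 0.252 gives 44.1%.

%OS ≈ 44.1%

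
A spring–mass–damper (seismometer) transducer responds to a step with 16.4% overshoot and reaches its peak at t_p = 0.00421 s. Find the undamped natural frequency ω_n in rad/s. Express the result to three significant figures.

The overshoot fixes ζ = −ln(OS)/√(π²+ln²(OS)) = 0.499.
t_p = π/ω_d ⇒ ω_d = 746 rad/s; then ω_n = ω_d/√(1−ζ²) = 861 rad/s.

ω_n ≈ 861 rad/s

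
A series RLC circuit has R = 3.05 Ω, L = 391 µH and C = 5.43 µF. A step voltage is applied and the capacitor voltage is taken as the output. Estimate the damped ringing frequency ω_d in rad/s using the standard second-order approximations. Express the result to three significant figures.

For a series RLC circuit (capacitor voltage as output), ω_n = 1/√(LC) = 1/√(391 µH · 5.43 µF) = 21700 rad/s.
ζ = (R/2)·√(C/L) = (3.05/2)·√(5.43 µF/391 µH) = 0.180.
The damped frequency ω_d = ω_n√(1−ζ²) = 21300 rad/s.

ω_d ≈ 21300 rad/s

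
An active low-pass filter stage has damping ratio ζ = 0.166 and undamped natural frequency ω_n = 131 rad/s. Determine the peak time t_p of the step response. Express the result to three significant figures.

The damped frequency is ω_d = ω_n√(1−ζ²) = 131·√(1−0.0276) = 129 rad/s.
Peak time t_p = π/ω_d = π/129 = 0.0243 s.

t_p ≈ 0.0243 s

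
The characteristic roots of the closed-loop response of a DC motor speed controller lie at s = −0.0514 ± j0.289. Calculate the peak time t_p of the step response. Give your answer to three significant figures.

t_p ≈ 10.9 s

t_p = π/ω_d with ω_d = 0.289 (the imaginary part), so t_p = 10.9 s.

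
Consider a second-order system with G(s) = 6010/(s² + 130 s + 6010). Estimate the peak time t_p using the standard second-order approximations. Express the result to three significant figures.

t_p ≈ 0.0744 s

Matching coefficients with s² + 2ζω_n s + ω_n² gives ω_n² = 6010 ⇒ ω_n = 77.5 rad/s, and ζ = 130/(2ω_n) = 0.838.
ω_d = ω_n√(1−ζ²) = 42.2 rad/s. Then t_p = π/ω_d = 0.0744 s.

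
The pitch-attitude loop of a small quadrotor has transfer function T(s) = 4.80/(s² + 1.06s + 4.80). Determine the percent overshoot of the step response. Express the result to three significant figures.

ω_n = √4.80 = 2.19 rad/s; ζ = 1.06/(2·2.19) = 0.242.
%OS = 100·exp(−πζ/√(1−ζ²)) = 45.7%.

%OS ≈ 45.7%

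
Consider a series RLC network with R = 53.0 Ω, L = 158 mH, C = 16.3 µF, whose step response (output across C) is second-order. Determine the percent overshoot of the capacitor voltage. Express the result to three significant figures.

%OS ≈ 41.6%

For a series RLC circuit (capacitor voltage as output), ω_n = 1/√(LC) = 1/√(158 mH · 16.3 µF) = 623 rad/s.
ζ = (R/2)·√(C/L) = (53.0/2)·√(16.3 µF/158 mH) = 0.269.
Overshoot: exp(−π·0.269/√(1−0.269²)) = 0.416, i.e. 41.6%.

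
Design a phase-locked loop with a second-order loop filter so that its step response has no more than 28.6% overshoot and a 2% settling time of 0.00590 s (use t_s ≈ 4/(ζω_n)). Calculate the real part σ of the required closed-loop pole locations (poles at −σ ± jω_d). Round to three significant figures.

σ ≈ 678

The settling-time spec alone fixes σ = ζω_n = 4/t_s = 4/0.00590 = 678.
(Overshoot then fixes ζ = 0.370 and hence ω_d = σ·√(1−ζ²)/ζ = 1700 rad/s.)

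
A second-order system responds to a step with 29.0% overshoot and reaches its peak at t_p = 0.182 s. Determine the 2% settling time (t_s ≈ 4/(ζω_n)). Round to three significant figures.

ζ from %OS: ζ = |ln 0.290|/√(π²+ln²0.290) = 0.367.
From t_p = π/ω_d, ω_d = π/0.182 = 17.3 rad/s, so ω_n = ω_d/√(1−ζ²) = 18.6 rad/s.
t_s ≈ 4/(ζω_n) = 4/(0.367·18.6) = 0.588 s.

t_s ≈ 0.588 s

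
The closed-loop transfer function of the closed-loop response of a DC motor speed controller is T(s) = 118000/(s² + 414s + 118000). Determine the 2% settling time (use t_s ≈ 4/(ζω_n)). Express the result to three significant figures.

t_s ≈ 0.0193 s

Comparing the denominator to s² + 2ζω_n s + ω_n²: ω_n = √118000 = 344 rad/s, and 2ζω_n = 414 so ζ = 414/(2·344) = 0.603.
t_s ≈ 4/(ζω_n) = 4/(0.603·344) = 0.0193 s.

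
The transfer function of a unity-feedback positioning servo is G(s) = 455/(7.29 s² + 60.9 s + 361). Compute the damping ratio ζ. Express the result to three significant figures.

ζ ≈ 0.594

Dividing through by 7.29: denominator becomes s² + 8.354 s + 49.52.
So ω_n = √49.52 = 7.04 rad/s and ζ = 8.354/(2·7.04) = 0.594.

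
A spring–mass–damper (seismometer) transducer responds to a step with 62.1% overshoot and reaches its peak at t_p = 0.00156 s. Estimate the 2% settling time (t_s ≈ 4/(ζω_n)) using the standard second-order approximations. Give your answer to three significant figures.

t_s ≈ 0.0131 s

The overshoot fixes ζ = −ln(OS)/√(π²+ln²(OS)) = 0.150.
From t_p = π/ω_d, ω_d = π/0.00156 = 2010 rad/s, so ω_n = ω_d/√(1−ζ²) = 2040 rad/s.
t_s ≈ 4/(ζω_n) = 4/(0.150·2040) = 0.0131 s.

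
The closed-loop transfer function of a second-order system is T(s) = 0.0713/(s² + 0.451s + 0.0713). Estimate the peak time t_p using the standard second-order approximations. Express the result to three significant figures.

t_p ≈ 22.0 s

Matching coefficients with s² + 2ζω_n s + ω_n² gives ω_n² = 0.0713 ⇒ ω_n = 0.267 rad/s, and ζ = 0.451/(2ω_n) = 0.845.
ω_d = 0.267·√(1 − 0.845²) = 0.143 rad/s. Then t_p = π/ω_d = 22.0 s.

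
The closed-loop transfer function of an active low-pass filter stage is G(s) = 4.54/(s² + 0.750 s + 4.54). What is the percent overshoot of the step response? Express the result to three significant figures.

ω_n = √4.54 = 2.13 rad/s; ζ = 0.750/(2·2.13) = 0.176.
%OS = 100 e^{−πζ/√(1−ζ²)} with ζ = 0.176 gives 57.0%.

%OS ≈ 57.0%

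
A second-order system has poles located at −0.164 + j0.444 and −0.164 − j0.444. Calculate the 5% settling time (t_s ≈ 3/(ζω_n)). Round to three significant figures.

t_s ≈ 18.3 s

For poles at −σ ± jω_d, ζω_n = σ = 0.164, so t_s ≈ 3/σ = 18.3 s.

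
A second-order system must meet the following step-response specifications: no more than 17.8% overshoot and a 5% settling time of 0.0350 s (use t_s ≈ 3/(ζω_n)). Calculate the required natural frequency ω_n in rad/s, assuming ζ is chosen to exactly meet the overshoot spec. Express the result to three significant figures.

ω_n ≈ 178 rad/s

From %OS = 100·exp(−πζ/√(1−ζ²)), invert to get ζ = −ln(OS)/√(π² + ln²(OS)) with OS = 0.178.
−ln 0.178 = 1.726, so ζ = 1.726/√(π² + 2.979) = 0.482.
From t_s ≈ 3/(ζω_n): ω_n = 3/(ζ·t_s) = 3/(0.482·0.0350) = 178 rad/s.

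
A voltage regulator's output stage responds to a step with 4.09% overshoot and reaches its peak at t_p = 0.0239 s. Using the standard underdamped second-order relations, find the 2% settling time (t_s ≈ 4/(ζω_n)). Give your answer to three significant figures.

ζ from %OS: ζ = |ln 0.0409|/√(π²+ln²0.0409) = 0.713.
t_p = π/ω_d ⇒ ω_d = 131 rad/s; then ω_n = ω_d/√(1−ζ²) = 188 rad/s.
t_s ≈ 4/(ζω_n) = 4/(0.713·188) = 0.0299 s.

t_s ≈ 0.0299 s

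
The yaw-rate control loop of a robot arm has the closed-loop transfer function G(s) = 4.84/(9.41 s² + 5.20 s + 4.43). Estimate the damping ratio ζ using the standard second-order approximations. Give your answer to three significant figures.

ζ ≈ 0.403

Dividing through by 9.41: denominator becomes s² + 0.5526 s + 0.4708.
So ω_n = √0.4708 = 0.686 rad/s and ζ = 0.5526/(2·0.686) = 0.403.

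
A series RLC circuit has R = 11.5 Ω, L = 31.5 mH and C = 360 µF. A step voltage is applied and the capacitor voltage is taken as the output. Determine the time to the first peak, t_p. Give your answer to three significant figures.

t_p ≈ 0.0134 s

For a series RLC circuit (capacitor voltage as output), ω_n = 1/√(LC) = 1/√(31.5 mH · 360 µF) = 297 rad/s.
ζ = (R/2)·√(C/L) = (11.5/2)·√(360 µF/31.5 mH) = 0.615.
ω_d = ω_n√(1−ζ²) = 234 rad/s. t_p = π/ω_d = 0.0134 s.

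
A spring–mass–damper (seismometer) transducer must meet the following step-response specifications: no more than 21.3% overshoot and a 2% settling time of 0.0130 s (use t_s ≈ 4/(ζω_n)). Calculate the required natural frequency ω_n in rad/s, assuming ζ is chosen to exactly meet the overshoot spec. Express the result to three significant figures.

ω_n ≈ 697 rad/s

From %OS = 100·exp(−πζ/√(1−ζ²)), invert to get ζ = −ln(OS)/√(π² + ln²(OS)) with OS = 0.213.
−ln 0.213 = 1.546, so ζ = 1.546/√(π² + 2.392) = 0.442.
From t_s ≈ 4/(ζω_n): ω_n = 4/(ζ·t_s) = 4/(0.442·0.0130) = 697 rad/s.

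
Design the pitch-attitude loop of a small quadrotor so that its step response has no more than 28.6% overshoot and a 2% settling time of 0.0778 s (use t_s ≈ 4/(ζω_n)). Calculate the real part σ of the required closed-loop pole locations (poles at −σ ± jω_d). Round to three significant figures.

σ ≈ 51.4

The settling-time spec alone fixes σ = ζω_n = 4/t_s = 4/0.0778 = 51.4.
(Overshoot then fixes ζ = 0.370 and hence ω_d = σ·√(1−ζ²)/ζ = 129 rad/s.)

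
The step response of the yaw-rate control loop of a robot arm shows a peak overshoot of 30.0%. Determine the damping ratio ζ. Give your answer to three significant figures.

From %OS = 100·exp(−πζ/√(1−ζ²)), invert to get ζ = −ln(OS)/√(π² + ln²(OS)) with OS = 0.300.
−ln 0.300 = 1.204, so ζ = 1.204/√(π² + 1.450) = 0.358.

ζ ≈ 0.358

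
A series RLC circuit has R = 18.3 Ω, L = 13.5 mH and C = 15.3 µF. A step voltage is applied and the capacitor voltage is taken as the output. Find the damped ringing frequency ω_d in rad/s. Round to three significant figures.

ω_d ≈ 2090 rad/s

For a series RLC circuit (capacitor voltage as output), ω_n = 1/√(LC) = 1/√(13.5 mH · 15.3 µF) = 2200 rad/s.
ζ = (R/2)·√(C/L) = (18.3/2)·√(15.3 µF/13.5 mH) = 0.308.
ω_d = 2200·√(1 − 0.308²) = 2090 rad/s.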